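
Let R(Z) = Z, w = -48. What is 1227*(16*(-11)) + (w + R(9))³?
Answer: -275271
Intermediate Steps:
1227*(16*(-11)) + (w + R(9))³ = 1227*(16*(-11)) + (-48 + 9)³ = 1227*(-176) + (-39)³ = -215952 - 59319 = -275271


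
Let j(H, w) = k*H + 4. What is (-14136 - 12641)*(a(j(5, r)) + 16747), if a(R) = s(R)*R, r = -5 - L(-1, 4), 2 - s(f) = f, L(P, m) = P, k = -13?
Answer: -345530408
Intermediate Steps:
s(f) = 2 - f
r = -4 (r = -5 - 1*(-1) = -5 + 1 = -4)
j(H, w) = 4 - 13*H (j(H, w) = -13*H + 4 = 4 - 13*H)
a(R) = R*(2 - R) (a(R) = (2 - R)*R = R*(2 - R))
(-14136 - 12641)*(a(j(5, r)) + 16747) = (-14136 - 12641)*((4 - 13*5)*(2 - (4 - 13*5)) + 16747) = -26777*((4 - 65)*(2 - (4 - 65)) + 16747) = -26777*(-61*(2 - 1*(-61)) + 16747) = -26777*(-61*(2 + 61) + 16747) = -26777*(-61*63 + 16747) = -26777*(-3843 + 16747) = -26777*12904 = -345530408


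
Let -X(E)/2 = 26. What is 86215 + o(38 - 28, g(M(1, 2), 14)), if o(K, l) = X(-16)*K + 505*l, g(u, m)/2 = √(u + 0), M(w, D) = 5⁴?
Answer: 110945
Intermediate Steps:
M(w, D) = 625
X(E) = -52 (X(E) = -2*26 = -52)
g(u, m) = 2*√u (g(u, m) = 2*√(u + 0) = 2*√u)
o(K, l) = -52*K + 505*l
86215 + o(38 - 28, g(M(1, 2), 14)) = 86215 + (-52*(38 - 28) + 505*(2*√625)) = 86215 + (-52*10 + 505*(2*25)) = 86215 + (-520 + 505*50) = 86215 + (-520 + 25250) = 86215 + 24730 = 110945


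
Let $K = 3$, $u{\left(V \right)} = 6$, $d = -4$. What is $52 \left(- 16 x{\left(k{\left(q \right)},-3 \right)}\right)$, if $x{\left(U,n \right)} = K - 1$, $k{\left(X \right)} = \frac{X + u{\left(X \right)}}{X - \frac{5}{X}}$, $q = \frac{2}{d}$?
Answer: $-1664$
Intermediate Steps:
$q = - \frac{1}{2}$ ($q = \frac{2}{-4} = 2 \left(- \frac{1}{4}\right) = - \frac{1}{2} \approx -0.5$)
$k{\left(X \right)} = \frac{6 + X}{X - \frac{5}{X}}$ ($k{\left(X \right)} = \frac{X + 6}{X - \frac{5}{X}} = \frac{6 + X}{X - \frac{5}{X}}$)
$x{\left(U,n \right)} = 2$ ($x{\left(U,n \right)} = 3 - 1 = 2$)
$52 \left(- 16 x{\left(k{\left(q \right)},-3 \right)}\right) = 52 \left(\left(-16\right) 2\right) = 52 \left(-32\right) = -1664$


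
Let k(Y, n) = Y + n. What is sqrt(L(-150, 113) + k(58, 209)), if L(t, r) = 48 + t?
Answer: sqrt(165) ≈ 12.845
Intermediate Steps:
sqrt(L(-150, 113) + k(58, 209)) = sqrt((48 - 150) + (58 + 209)) = sqrt(-102 + 267) = sqrt(165)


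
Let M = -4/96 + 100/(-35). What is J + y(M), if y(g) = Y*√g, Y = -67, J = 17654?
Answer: 17654 - 67*I*√20454/84 ≈ 17654.0 - 114.07*I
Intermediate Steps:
M = -487/168 (M = -4*1/96 + 100*(-1/35) = -1/24 - 20/7 = -487/168 ≈ -2.8988)
y(g) = -67*√g
J + y(M) = 17654 - 67*I*√20454/84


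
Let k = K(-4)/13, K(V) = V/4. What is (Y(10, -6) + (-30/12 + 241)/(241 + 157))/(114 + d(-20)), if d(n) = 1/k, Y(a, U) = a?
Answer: 8437/80396 ≈ 0.10494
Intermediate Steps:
K(V) = V/4 (K(V) = V*(1/4) = V/4)
k = -1/13 (k = ((1/4)*(-4))/13 = -1*1/13 = -1/13 ≈ -0.076923)
d(n) = -13 (d(n) = 1/(-1/13) = -13)
(Y(10, -6) + (-30/12 + 241)/(241 + 157))/(114 + d(-20)) = (10 + (-30/12 + 241)/(241 + 157))/(114 - 13) = (10 + (-30*1/12 + 241)/398)/101 = (10 + (-5/2 + 241)*(1/398))*(1/101) = (10 + (477/2)*(1/398))*(1/101) = (10 + 477/796)*(1/101) = (8437/796)*(1/101) = 8437/80396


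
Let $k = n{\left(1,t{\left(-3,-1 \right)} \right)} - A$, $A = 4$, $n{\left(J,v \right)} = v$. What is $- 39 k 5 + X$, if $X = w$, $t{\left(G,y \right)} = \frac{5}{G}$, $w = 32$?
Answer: $1137$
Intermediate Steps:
$k = - \frac{17}{3}$ ($k = \frac{5}{-3} - 4 = 5 \left(- \frac{1}{3}\right) - 4 = - \frac{5}{3} - 4 = - \frac{17}{3} \approx -5.6667$)
$X = 32$
$- 39 k 5 + X = - 39 \left(\left(- \frac{17}{3}\right) 5\right) + 32 = \left(-39\right) \left(- \frac{85}{3}\right) + 32 = 1105 + 32 = 1137$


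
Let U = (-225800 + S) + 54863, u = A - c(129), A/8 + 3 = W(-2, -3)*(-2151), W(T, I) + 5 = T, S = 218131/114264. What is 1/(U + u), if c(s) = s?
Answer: -114264/5785425245 ≈ -1.9750e-5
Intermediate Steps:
S = 218131/114264 (S = 218131*(1/114264) = 218131/114264 ≈ 1.9090)
W(T, I) = -5 + T
A = 120432 (A = -24 + 8*((-5 - 2)*(-2151)) = -24 + 8*(-7*(-2151)) = -24 + 8*15057 = -24 + 120456 = 120432)
u = 120303 (u = 120432 - 1*129 = 120432 - 129 = 120303)
U = -19531727237/114264 (U = (-225800 + 218131/114264) + 54863 = -25800593069/114264 + 54863 = -19531727237/114264 ≈ -1.7094e+5)
1/(U + u) = 1/(-19531727237/114264 + 120303) = 1/(-5785425245/114264) = -114264/5785425245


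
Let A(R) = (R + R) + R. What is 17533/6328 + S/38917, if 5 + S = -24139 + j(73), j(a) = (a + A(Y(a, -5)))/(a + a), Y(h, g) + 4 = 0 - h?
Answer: 38656542705/17977474648 ≈ 2.1503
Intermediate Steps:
Y(h, g) = -4 - h (Y(h, g) = -4 + (0 - h) = -4 - h)
A(R) = 3*R (A(R) = 2*R + R = 3*R)
j(a) = (-12 - 2*a)/(2*a) (j(a) = (a + 3*(-4 - a))/(a + a) = (a + (-12 - 3*a))/((2*a)) = (-12 - 2*a)*(1/(2*a)) = (-12 - 2*a)/(2*a))
S = -1762591/73 (S = -5 + (-24139 + (-6 - 1*73)/73) = -5 + (-24139 + (-6 - 73)/73) = -5 + (-24139 + (1/73)*(-79)) = -5 + (-24139 - 79/73) = -5 - 1762226/73 = -1762591/73 ≈ -24145.)
17533/6328 + S/38917 = 17533/6328 - 1762591/73/38917 = 17533*(1/6328) - 1762591/73*1/38917 = 17533/6328 - 1762591/2840941 = 38656542705/17977474648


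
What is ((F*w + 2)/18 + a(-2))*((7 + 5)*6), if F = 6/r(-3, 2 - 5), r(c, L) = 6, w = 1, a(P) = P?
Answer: -132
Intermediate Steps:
F = 1 (F = 6/6 = 6*(⅙) = 1)
((F*w + 2)/18 + a(-2))*((7 + 5)*6) = ((1*1 + 2)/18 - 2)*((7 + 5)*6) = ((1 + 2)*(1/18) - 2)*(12*6) = (3*(1/18) - 2)*72 = (⅙ - 2)*72 = -11/6*72 = -132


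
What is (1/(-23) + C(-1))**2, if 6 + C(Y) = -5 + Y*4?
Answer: 119716/529 ≈ 226.31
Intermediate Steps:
C(Y) = -11 + 4*Y (C(Y) = -6 + (-5 + Y*4) = -6 + (-5 + 4*Y) = -11 + 4*Y)
(1/(-23) + C(-1))**2 = (1/(-23) + (-11 + 4*(-1)))**2 = (-1/23 + (-11 - 4))**2 = (-1/23 - 15)**2 = (-346/23)**2 = 119716/529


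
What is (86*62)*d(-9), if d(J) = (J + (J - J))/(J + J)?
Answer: 2666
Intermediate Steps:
d(J) = 1/2 (d(J) = (J + 0)/((2*J)) = J*(1/(2*J)) = 1/2)
(86*62)*d(-9) = (86*62)*(1/2) = 5332*(1/2) = 2666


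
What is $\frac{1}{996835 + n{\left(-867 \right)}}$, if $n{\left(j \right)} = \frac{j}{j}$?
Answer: $\frac{1}{996836} \approx 1.0032 \cdot 10^{-6}$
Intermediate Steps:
$n{\left(j \right)} = 1$
$\frac{1}{996835 + n{\left(-867 \right)}} = \frac{1}{996835 + 1} = \frac{1}{996836}$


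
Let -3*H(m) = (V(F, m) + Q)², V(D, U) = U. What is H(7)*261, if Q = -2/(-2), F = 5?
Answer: -5568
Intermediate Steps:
Q = 1 (Q = -2*(-½) = 1)
H(m) = -(1 + m)²/3 (H(m) = -(m + 1)²/3 = -(1 + m)²/3)
H(7)*261 = -(1 + 7)²/3*261 = -⅓*8²*261 = -⅓*64*261 = -64/3*261 = -5568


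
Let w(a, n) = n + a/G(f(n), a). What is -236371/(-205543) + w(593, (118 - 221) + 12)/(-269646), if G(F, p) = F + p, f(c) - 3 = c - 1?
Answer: 2471730649909/2148739944624 ≈ 1.1503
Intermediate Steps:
f(c) = 2 + c (f(c) = 3 + (c - 1) = 3 + (-1 + c) = 2 + c)
w(a, n) = n + a/(2 + a + n) (w(a, n) = n + a/((2 + n) + a) = n + a/(2 + a + n))
-236371/(-205543) + w(593, (118 - 221) + 12)/(-269646) = -236371/(-205543) + (((118 - 221) + 12) + 593/(2 + 593 + ((118 - 221) + 12)))/(-269646) = -236371*(-1/205543) + ((-103 + 12) + 593/(2 + 593 + (-103 + 12)))*(-1/269646) = 236371/205543 + (-91 + 593/(2 + 593 - 91))*(-1/269646) = 236371/205543 + (-91 + 593/504)*(-1/269646) = 236371/205543 - 45271/504*(-1/269646) = 236371/205543 + 45271/135901584 = 2471730649909/2148739944624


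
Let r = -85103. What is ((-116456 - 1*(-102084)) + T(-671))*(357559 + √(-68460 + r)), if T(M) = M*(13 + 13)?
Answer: -11376812262 - 31818*I*√153563 ≈ -1.1377e+10 - 1.2469e+7*I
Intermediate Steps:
T(M) = 26*M (T(M) = M*26 = 26*M)
((-116456 - 1*(-102084)) + T(-671))*(357559 + √(-68460 + r)) = ((-116456 - 1*(-102084)) + 26*(-671))*(357559 + √(-68460 - 85103)) = ((-116456 + 102084) - 17446)*(357559 + √(-153563)) = (-14372 - 17446)*(357559 + I*√153563) = -31818*(357559 + I*√153563) = -11376812262 - 31818*I*√153563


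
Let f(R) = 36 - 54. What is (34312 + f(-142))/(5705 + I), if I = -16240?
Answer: -34294/10535 ≈ -3.2552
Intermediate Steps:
f(R) = -18
(34312 + f(-142))/(5705 + I) = (34312 - 18)/(5705 - 16240) = 34294/(-10535) = 34294*(-1/10535) = -34294/10535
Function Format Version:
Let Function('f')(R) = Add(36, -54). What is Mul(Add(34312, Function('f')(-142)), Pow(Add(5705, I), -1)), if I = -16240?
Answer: Rational(-34294, 10535) ≈ -3.2552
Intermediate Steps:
Function('f')(R) = -18
Mul(Add(34312, Function('f')(-142)), Pow(Add(5705, I), -1)) = Mul(Add(34312, -18), Pow(Add(5705, -16240), -1)) = Mul(34294, Pow(-10535, -1)) = Mul(34294, Rational(-1, 10535)) = Rational(-34294, 10535)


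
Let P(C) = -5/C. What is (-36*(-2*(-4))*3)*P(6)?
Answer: 720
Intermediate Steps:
(-36*(-2*(-4))*3)*P(6) = (-36*(-2*(-4))*3)*(-5/6) = (-288*3)*(-5*1/6) = -36*24*(-5/6) = -864*(-5/6) = 720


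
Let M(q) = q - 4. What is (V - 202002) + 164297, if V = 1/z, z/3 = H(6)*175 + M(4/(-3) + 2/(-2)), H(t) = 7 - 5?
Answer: -38873854/1031 ≈ -37705.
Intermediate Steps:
H(t) = 2
M(q) = -4 + q
z = 1031 (z = 3*(2*175 + (-4 + (4/(-3) + 2/(-2)))) = 3*(350 + (-4 + (4*(-⅓) + 2*(-½)))) = 3*(350 + (-4 + (-4/3 - 1))) = 3*(350 + (-4 - 7/3)) = 3*(350 - 19/3) = 3*(1031/3) = 1031)
V = 1/1031 ≈ 0.00096993
(V - 202002) + 164297 = (1/1031 - 202002) + 164297 = -208264061/1031 + 164297 = -38873854/1031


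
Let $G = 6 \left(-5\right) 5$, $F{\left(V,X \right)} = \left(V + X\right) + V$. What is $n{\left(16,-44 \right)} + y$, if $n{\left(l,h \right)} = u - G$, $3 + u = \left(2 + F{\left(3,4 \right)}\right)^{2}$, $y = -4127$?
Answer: $-3836$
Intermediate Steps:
$F{\left(V,X \right)} = X + 2 V$
$G = -150$ ($G = \left(-30\right) 5 = -150$)
$u = 141$ ($u = -3 + \left(2 + \left(4 + 2 \cdot 3\right)\right)^{2} = -3 + \left(2 + \left(4 + 6\right)\right)^{2} = -3 + \left(2 + 10\right)^{2} = -3 + 12^{2} = -3 + 144 = 141$)
$n{\left(l,h \right)} = 291$ ($n{\left(l,h \right)} = 141 - -150 = 141 + 150 = 291$)
$n{\left(16,-44 \right)} + y = 291 - 4127 = -3836$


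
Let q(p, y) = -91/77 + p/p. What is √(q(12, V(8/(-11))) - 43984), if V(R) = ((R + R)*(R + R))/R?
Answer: 7*I*√108614/11 ≈ 209.72*I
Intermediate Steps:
V(R) = 4*R (V(R) = ((2*R)*(2*R))/R = (4*R²)/R = 4*R)
q(p, y) = -2/11 (q(p, y) = -91*1/77 + 1 = -13/11 + 1 = -2/11)
√(q(12, V(8/(-11))) - 43984) = √(-2/11 - 43984) = √(-483826/11) = 7*I*√108614/11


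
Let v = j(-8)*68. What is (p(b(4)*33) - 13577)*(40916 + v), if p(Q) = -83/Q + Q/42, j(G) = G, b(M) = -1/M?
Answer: -253052372231/462 ≈ -5.4773e+8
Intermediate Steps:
p(Q) = -83/Q + Q/42 (p(Q) = -83/Q + Q*(1/42) = -83/Q + Q/42)
v = -544 (v = -8*68 = -544)
(p(b(4)*33) - 13577)*(40916 + v) = ((-83/(-1/4*33) + (-1/4*33)/42) - 13577)*(40916 - 544) = ((-83/(-1*¼*33) + (-1*¼*33)/42) - 13577)*40372 = ((-83/((-¼*33)) + (-¼*33)/42) - 13577)*40372 = ((-83/(-33/4) + (1/42)*(-33/4)) - 13577)*40372 = ((-83*(-4/33) - 11/56) - 13577)*40372 = ((332/33 - 11/56) - 13577)*40372 = (18229/1848 - 13577)*40372 = -25072067/1848*40372 = -253052372231/462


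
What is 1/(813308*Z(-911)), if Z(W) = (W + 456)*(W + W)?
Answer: 1/674240465080 ≈ 1.4832e-12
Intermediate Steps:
Z(W) = 2*W*(456 + W) (Z(W) = (456 + W)*(2*W) = 2*W*(456 + W))
1/(813308*Z(-911)) = 1/(813308*((2*(-911)*(456 - 911)))) = 1/(813308*((2*(-911)*(-455)))) = (1/813308)/829010 = (1/813308)*(1/829010) = 1/674240465080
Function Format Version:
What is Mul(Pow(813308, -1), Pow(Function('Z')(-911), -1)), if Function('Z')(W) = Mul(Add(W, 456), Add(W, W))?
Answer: Rational(1, 674240465080) ≈ 1.4832e-12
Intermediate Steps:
Function('Z')(W) = Mul(2, W, Add(456, W)) (Function('Z')(W) = Mul(Add(456, W), Mul(2, W)) = Mul(2, W, Add(456, W)))
Mul(Pow(813308, -1), Pow(Function('Z')(-911), -1)) = Mul(Pow(813308, -1), Pow(Mul(2, -911, Add(456, -911)), -1)) = Mul(Rational(1, 813308), Pow(Mul(2, -911, -455), -1)) = Mul(Rational(1, 813308), Pow(829010, -1)) = Mul(Rational(1, 813308), Rational(1, 829010)) = Rational(1, 674240465080)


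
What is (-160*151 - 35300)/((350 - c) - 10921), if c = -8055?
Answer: 14865/629 ≈ 23.633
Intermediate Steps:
(-160*151 - 35300)/((350 - c) - 10921) = (-160*151 - 35300)/((350 - 1*(-8055)) - 10921) = (-24160 - 35300)/((350 + 8055) - 10921) = -59460/(8405 - 10921) = -59460/(-2516) = -59460*(-1/2516) = 14865/629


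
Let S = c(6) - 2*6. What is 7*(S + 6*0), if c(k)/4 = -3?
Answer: -168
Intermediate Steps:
c(k) = -12 (c(k) = 4*(-3) = -12)
S = -24 (S = -12 - 2*6 = -12 - 12 = -24)
7*(S + 6*0) = 7*(-24 + 6*0) = 7*(-24 + 0) = 7*(-24) = -168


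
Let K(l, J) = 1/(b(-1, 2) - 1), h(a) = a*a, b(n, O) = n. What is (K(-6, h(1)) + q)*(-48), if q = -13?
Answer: 648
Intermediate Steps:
h(a) = a²
K(l, J) = -½ (K(l, J) = 1/(-1 - 1) = 1/(-2) = -½)
(K(-6, h(1)) + q)*(-48) = (-½ - 13)*(-48) = -27/2*(-48) = 648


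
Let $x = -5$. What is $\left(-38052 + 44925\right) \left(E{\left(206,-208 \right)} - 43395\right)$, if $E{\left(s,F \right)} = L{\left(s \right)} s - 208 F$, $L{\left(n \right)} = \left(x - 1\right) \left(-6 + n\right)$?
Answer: $-1699905963$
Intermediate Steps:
$L{\left(n \right)} = 36 - 6 n$ ($L{\left(n \right)} = \left(-5 - 1\right) \left(-6 + n\right) = - 6 \left(-6 + n\right) = 36 - 6 n$)
$E{\left(s,F \right)} = - 208 F + s \left(36 - 6 s\right)$ ($E{\left(s,F \right)} = \left(36 - 6 s\right) s - 208 F = s \left(36 - 6 s\right) - 208 F = - 208 F + s \left(36 - 6 s\right)$)
$\left(-38052 + 44925\right) \left(E{\left(206,-208 \right)} - 43395\right) = \left(-38052 + 44925\right) \left(\left(\left(-208\right) \left(-208\right) - 1236 \left(-6 + 206\right)\right) - 43395\right) = 6873 \left(\left(43264 - 1236 \cdot 200\right) - 43395\right) = 6873 \left(\left(43264 - 247200\right) - 43395\right) = 6873 \left(-203936 - 43395\right) = 6873 \left(-247331\right) = -1699905963$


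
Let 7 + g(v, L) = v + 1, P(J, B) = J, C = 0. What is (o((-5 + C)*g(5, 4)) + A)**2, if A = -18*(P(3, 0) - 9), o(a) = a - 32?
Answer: 6561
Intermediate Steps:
g(v, L) = -6 + v (g(v, L) = -7 + (v + 1) = -7 + (1 + v) = -6 + v)
o(a) = -32 + a
A = 108 (A = -18*(3 - 9) = -18*(-6) = 108)
(o((-5 + C)*g(5, 4)) + A)**2 = ((-32 + (-5 + 0)*(-6 + 5)) + 108)**2 = ((-32 - 5*(-1)) + 108)**2 = ((-32 + 5) + 108)**2 = (-27 + 108)**2 = 81**2 = 6561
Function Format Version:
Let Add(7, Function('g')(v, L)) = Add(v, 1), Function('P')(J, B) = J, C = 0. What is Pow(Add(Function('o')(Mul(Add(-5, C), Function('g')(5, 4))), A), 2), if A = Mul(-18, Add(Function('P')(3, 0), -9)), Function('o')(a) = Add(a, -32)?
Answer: 6561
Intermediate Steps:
Function('g')(v, L) = Add(-6, v) (Function('g')(v, L) = Add(-7, Add(v, 1)) = Add(-7, Add(1, v)) = Add(-6, v))
Function('o')(a) = Add(-32, a)
A = 108 (A = Mul(-18, Add(3, -9)) = Mul(-18, -6) = 108)
Pow(Add(Function('o')(Mul(Add(-5, C), Function('g')(5, 4))), A), 2) = Pow(Add(Add(-32, Mul(Add(-5, 0), Add(-6, 5))), 108), 2) = Pow(Add(Add(-32, Mul(-5, -1)), 108), 2) = Pow(Add(Add(-32, 5), 108), 2) = Pow(Add(-27, 108), 2) = Pow(81, 2) = 6561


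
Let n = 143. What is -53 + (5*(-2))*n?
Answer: -1483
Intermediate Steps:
-53 + (5*(-2))*n = -53 + (5*(-2))*143 = -53 - 10*143 = -53 - 1430 = -1483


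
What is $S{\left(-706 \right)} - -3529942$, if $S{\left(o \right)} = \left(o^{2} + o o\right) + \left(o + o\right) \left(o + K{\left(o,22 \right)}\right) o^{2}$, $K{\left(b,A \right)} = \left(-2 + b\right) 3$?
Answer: $1991734845374$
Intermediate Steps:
$K{\left(b,A \right)} = -6 + 3 b$
$S{\left(o \right)} = 2 o^{2} + 2 o^{3} \left(-6 + 4 o\right)$ ($S{\left(o \right)} = \left(o^{2} + o o\right) + \left(o + o\right) \left(o + \left(-6 + 3 o\right)\right) o^{2} = \left(o^{2} + o^{2}\right) + 2 o \left(-6 + 4 o\right) o^{2} = 2 o^{2} + 2 o \left(-6 + 4 o\right) o^{2} = 2 o^{2} + 2 o^{3} \left(-6 + 4 o\right)$)
$S{\left(-706 \right)} - -3529942 = \left(-706\right)^{2} \left(2 - -8472 + 8 \left(-706\right)^{2}\right) - -3529942 = 498436 \left(2 + 8472 + 8 \cdot 498436\right) + 3529942 = 498436 \left(2 + 8472 + 3987488\right) + 3529942 = 498436 \cdot 3995962 + 3529942 = 1991731315432 + 3529942 = 1991734845374$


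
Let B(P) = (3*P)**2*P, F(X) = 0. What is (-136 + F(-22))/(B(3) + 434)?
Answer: -136/677 ≈ -0.20089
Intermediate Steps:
B(P) = 9*P**3 (B(P) = (9*P**2)*P = 9*P**3)
(-136 + F(-22))/(B(3) + 434) = (-136 + 0)/(9*3**3 + 434) = -136/(9*27 + 434) = -136/(243 + 434) = -136/677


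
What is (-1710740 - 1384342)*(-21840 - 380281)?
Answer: 1244597468922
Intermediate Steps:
(-1710740 - 1384342)*(-21840 - 380281) = -3095082*(-402121) = 1244597468922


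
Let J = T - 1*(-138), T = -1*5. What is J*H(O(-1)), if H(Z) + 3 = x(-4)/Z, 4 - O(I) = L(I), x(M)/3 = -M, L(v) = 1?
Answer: 133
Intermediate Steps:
x(M) = -3*M (x(M) = 3*(-M) = -3*M)
O(I) = 3 (O(I) = 4 - 1*1 = 4 - 1 = 3)
T = -5
J = 133 (J = -5 - 1*(-138) = -5 + 138 = 133)
H(Z) = -3 + 12/Z (H(Z) = -3 + (-3*(-4))/Z = -3 + 12/Z)
J*H(O(-1)) = 133*(-3 + 12/3) = 133*(-3 + 12*(⅓)) = 133*(-3 + 4) = 133*1 = 133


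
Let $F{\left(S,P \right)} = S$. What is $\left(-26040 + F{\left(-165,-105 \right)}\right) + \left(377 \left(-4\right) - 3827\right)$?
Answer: $-31540$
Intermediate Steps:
$\left(-26040 + F{\left(-165,-105 \right)}\right) + \left(377 \left(-4\right) - 3827\right) = \left(-26040 - 165\right) + \left(377 \left(-4\right) - 3827\right) = -26205 - 5335 = -31540$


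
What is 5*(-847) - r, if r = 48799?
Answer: -53034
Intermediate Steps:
5*(-847) - r = 5*(-847) - 1*48799 = -4235 - 48799 = -53034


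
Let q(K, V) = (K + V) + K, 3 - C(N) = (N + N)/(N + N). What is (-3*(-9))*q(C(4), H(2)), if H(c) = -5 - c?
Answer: -81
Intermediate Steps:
C(N) = 2 (C(N) = 3 - (N + N)/(N + N) = 3 - 2*N/(2*N) = 3 - 2*N*1/(2*N) = 3 - 1*1 = 3 - 1 = 2)
q(K, V) = V + 2*K
(-3*(-9))*q(C(4), H(2)) = (-3*(-9))*((-5 - 1*2) + 2*2) = 27*((-5 - 2) + 4) = 27*(-7 + 4) = 27*(-3) = -81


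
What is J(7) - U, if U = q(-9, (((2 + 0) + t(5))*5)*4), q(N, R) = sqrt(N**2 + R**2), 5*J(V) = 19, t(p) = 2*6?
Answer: 19/5 - sqrt(78481) ≈ -276.34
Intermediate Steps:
t(p) = 12
J(V) = 19/5 (J(V) = (1/5)*19 = 19/5)
U = sqrt(78481) (U = sqrt((-9)**2 + ((((2 + 0) + 12)*5)*4)**2) = sqrt(81 + (((2 + 12)*5)*4)**2) = sqrt(81 + ((14*5)*4)**2) = sqrt(81 + (70*4)**2) = sqrt(81 + 280**2) = sqrt(81 + 78400) = sqrt(78481) ≈ 280.14)
J(7) - U = 19/5 - sqrt(78481)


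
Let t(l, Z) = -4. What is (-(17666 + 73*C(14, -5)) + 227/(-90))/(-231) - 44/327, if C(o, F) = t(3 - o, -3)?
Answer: 170158763/2266110 ≈ 75.089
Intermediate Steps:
C(o, F) = -4
(-(17666 + 73*C(14, -5)) + 227/(-90))/(-231) - 44/327 = (-73/(1/(-4 + 242)) + 227/(-90))/(-231) - 44/327 = (-73/(1/238) + 227*(-1/90))*(-1/231) - 44*1/327 = (-73/1/238 - 227/90)*(-1/231) - 44/327 = (-73*238 - 227/90)*(-1/231) - 44/327 = (-17374 - 227/90)*(-1/231) - 44/327 = -1563887/90*(-1/231) - 44/327 = 1563887/20790 - 44/327 = 170158763/2266110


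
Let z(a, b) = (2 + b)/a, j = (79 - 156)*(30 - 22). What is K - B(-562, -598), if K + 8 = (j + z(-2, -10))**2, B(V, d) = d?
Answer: 375134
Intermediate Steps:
j = -616 (j = -77*8 = -616)
z(a, b) = (2 + b)/a
K = 374536 (K = -8 + (-616 + (2 - 10)/(-2))**2 = -8 + (-616 - 1/2*(-8))**2 = -8 + (-616 + 4)**2 = -8 + (-612)**2 = -8 + 374544 = 374536)
K - B(-562, -598) = 374536 - 1*(-598) = 374536 + 598 = 375134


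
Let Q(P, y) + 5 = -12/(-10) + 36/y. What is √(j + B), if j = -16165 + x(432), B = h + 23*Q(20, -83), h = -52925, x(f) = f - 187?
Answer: I*√11873600690/415 ≈ 262.57*I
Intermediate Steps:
x(f) = -187 + f
Q(P, y) = -19/5 + 36/y (Q(P, y) = -5 + (-12/(-10) + 36/y) = -5 + (-12*(-⅒) + 36/y) = -5 + (6/5 + 36/y) = -19/5 + 36/y)
B = -22004286/415 (B = -52925 + 23*(-19/5 + 36/(-83)) = -52925 + 23*(-19/5 + 36*(-1/83)) = -52925 + 23*(-19/5 - 36/83) = -52925 + 23*(-1757/415) = -52925 - 40411/415 = -22004286/415 ≈ -53022.)
j = -15920 (j = -16165 + (-187 + 432) = -16165 + 245 = -15920)
√(j + B) = √(-15920 - 22004286/415) = √(-28611086/415) = I*√11873600690/415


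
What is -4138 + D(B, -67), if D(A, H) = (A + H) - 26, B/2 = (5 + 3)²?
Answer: -4103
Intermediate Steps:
B = 128 (B = 2*(5 + 3)² = 2*8² = 2*64 = 128)
D(A, H) = -26 + A + H
-4138 + D(B, -67) = -4138 + (-26 + 128 - 67) = -4138 + 35 = -4103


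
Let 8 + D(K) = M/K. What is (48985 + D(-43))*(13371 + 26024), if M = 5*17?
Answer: 82962954770/43 ≈ 1.9294e+9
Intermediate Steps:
M = 85
D(K) = -8 + 85/K
(48985 + D(-43))*(13371 + 26024) = (48985 + (-8 + 85/(-43)))*(13371 + 26024) = (48985 + (-8 + 85*(-1/43)))*39395 = (48985 + (-8 - 85/43))*39395 = (48985 - 429/43)*39395 = (2105926/43)*39395 = 82962954770/43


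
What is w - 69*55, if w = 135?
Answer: -3660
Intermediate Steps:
w - 69*55 = 135 - 69*55 = 135 - 3795 = -3660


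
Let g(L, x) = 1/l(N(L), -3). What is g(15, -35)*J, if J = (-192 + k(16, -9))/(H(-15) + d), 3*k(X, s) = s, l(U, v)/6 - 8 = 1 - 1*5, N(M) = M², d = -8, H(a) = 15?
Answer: -65/56 ≈ -1.1607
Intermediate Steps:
l(U, v) = 24 (l(U, v) = 48 + 6*(1 - 1*5) = 48 + 6*(1 - 5) = 48 + 6*(-4) = 48 - 24 = 24)
k(X, s) = s/3
J = -195/7 (J = (-192 + (⅓)*(-9))/(15 - 8) = (-192 - 3)/7 = -195*⅐ = -195/7 ≈ -27.857)
g(L, x) = 1/24
g(15, -35)*J = (1/24)*(-195/7) = -65/56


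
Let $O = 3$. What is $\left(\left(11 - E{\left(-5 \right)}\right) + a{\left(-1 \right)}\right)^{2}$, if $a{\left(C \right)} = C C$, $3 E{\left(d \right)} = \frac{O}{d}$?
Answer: $\frac{3721}{25} \approx 148.84$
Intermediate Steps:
$E{\left(d \right)} = \frac{1}{d}$ ($E{\left(d \right)} = \frac{3 \frac{1}{d}}{3} = \frac{1}{d}$)
$a{\left(C \right)} = C^{2}$
$\left(\left(11 - E{\left(-5 \right)}\right) + a{\left(-1 \right)}\right)^{2} = \left(\left(11 - \frac{1}{-5}\right) + \left(-1\right)^{2}\right)^{2} = \left(\left(11 - - \frac{1}{5}\right) + 1\right)^{2} = \left(\left(11 + \frac{1}{5}\right) + 1\right)^{2} = \left(\frac{56}{5} + 1\right)^{2} = \left(\frac{61}{5}\right)^{2} = \frac{3721}{25}$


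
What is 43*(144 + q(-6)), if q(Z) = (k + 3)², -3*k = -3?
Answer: 6880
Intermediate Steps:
k = 1 (k = -⅓*(-3) = 1)
q(Z) = 16 (q(Z) = (1 + 3)² = 4² = 16)
43*(144 + q(-6)) = 43*(144 + 16) = 43*160 = 6880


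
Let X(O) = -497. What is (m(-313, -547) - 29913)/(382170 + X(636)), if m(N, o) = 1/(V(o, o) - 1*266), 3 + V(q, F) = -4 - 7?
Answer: -8375641/106868440 ≈ -0.078373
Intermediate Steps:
V(q, F) = -14 (V(q, F) = -3 + (-4 - 7) = -3 - 11 = -14)
m(N, o) = -1/280 (m(N, o) = 1/(-14 - 1*266) = 1/(-14 - 266) = 1/(-280) = -1/280)
(m(-313, -547) - 29913)/(382170 + X(636)) = (-1/280 - 29913)/(382170 - 497) = -8375641/280/381673 = -8375641/280*1/381673 = -8375641/106868440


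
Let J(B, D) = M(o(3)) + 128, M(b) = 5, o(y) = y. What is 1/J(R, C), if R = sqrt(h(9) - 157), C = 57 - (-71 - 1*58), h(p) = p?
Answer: 1/133 ≈ 0.0075188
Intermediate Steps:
C = 186 (C = 57 - (-71 - 58) = 57 - 1*(-129) = 57 + 129 = 186)
R = 2*I*sqrt(37) (R = sqrt(9 - 157) = sqrt(-148) = 2*I*sqrt(37) ≈ 12.166*I)
J(B, D) = 133 (J(B, D) = 5 + 128 = 133)
1/J(R, C) = 1/133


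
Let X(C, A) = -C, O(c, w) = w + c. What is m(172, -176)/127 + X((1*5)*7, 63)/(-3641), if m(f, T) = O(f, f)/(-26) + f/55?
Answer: -2102219/30056455 ≈ -0.069942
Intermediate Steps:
O(c, w) = c + w
m(f, T) = -42*f/715 (m(f, T) = (f + f)/(-26) + f/55 = (2*f)*(-1/26) + f*(1/55) = -f/13 + f/55 = -42*f/715)
m(172, -176)/127 + X((1*5)*7, 63)/(-3641) = -42/715*172/127 - 1*5*7/(-3641) = -7224/715*1/127 - 5*7*(-1/3641) = -7224/90805 - 1*35*(-1/3641) = -7224/90805 - 35*(-1/3641) = -7224/90805 + 35/3641 = -2102219/30056455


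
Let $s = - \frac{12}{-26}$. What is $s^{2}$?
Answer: $\frac{36}{169} \approx 0.21302$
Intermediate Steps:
$s = \frac{6}{13}$ ($s = \left(-12\right) \left(- \frac{1}{26}\right) = \frac{6}{13} \approx 0.46154$)
$s^{2} = \left(\frac{6}{13}\right)^{2} = \frac{36}{169}$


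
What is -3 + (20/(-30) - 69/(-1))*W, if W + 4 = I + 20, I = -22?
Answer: -413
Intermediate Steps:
W = -6 (W = -4 + (-22 + 20) = -4 - 2 = -6)
-3 + (20/(-30) - 69/(-1))*W = -3 + (20/(-30) - 69/(-1))*(-6) = -3 + (20*(-1/30) - 69*(-1))*(-6) = -3 + (-⅔ + 69)*(-6) = -3 + (205/3)*(-6) = -3 - 410 = -413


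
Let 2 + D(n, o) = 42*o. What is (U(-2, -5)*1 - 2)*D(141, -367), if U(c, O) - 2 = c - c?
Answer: 0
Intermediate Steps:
U(c, O) = 2 (U(c, O) = 2 + (c - c) = 2 + 0 = 2)
D(n, o) = -2 + 42*o
(U(-2, -5)*1 - 2)*D(141, -367) = (2*1 - 2)*(-2 + 42*(-367)) = (2 - 2)*(-2 - 15414) = 0*(-15416) = 0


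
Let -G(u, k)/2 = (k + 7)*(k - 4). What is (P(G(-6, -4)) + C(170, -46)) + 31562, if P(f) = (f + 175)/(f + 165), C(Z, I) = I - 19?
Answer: 6709084/213 ≈ 31498.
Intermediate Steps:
G(u, k) = -2*(-4 + k)*(7 + k) (G(u, k) = -2*(k + 7)*(k - 4) = -2*(7 + k)*(-4 + k) = -2*(-4 + k)*(7 + k))
C(Z, I) = -19 + I
P(f) = (175 + f)/(165 + f)
(P(G(-6, -4)) + C(170, -46)) + 31562 = ((175 + (56 - 6*(-4) - 2*(-4)²))/(165 + (56 - 6*(-4) - 2*(-4)²)) + (-19 - 46)) + 31562 = ((175 + (56 + 24 - 2*16))/(165 + (56 + 24 - 2*16)) - 65) + 31562 = ((175 + (56 + 24 - 32))/(165 + (56 + 24 - 32)) - 65) + 31562 = ((175 + 48)/(165 + 48) - 65) + 31562 = (223/213 - 65) + 31562 = -13622/213 + 31562 = 6709084/213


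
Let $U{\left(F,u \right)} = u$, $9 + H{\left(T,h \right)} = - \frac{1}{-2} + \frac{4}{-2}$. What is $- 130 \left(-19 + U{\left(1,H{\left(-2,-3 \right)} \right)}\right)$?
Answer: $3835$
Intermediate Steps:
$H{\left(T,h \right)} = - \frac{21}{2}$ ($H{\left(T,h \right)} = -9 + \left(- \frac{1}{-2} + \frac{4}{-2}\right) = -9 + \left(\left(-1\right) \left(- \frac{1}{2}\right) + 4 \left(- \frac{1}{2}\right)\right) = -9 + \left(\frac{1}{2} - 2\right) = -9 - \frac{3}{2} = - \frac{21}{2}$)
$- 130 \left(-19 + U{\left(1,H{\left(-2,-3 \right)} \right)}\right) = - 130 \left(-19 - \frac{21}{2}\right) = \left(-130\right) \left(- \frac{59}{2}\right) = 3835$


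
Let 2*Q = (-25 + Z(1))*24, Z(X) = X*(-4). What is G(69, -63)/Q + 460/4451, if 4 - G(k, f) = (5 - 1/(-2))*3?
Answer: 431435/3097896 ≈ 0.13927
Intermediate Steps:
Z(X) = -4*X
Q = -348 (Q = ((-25 - 4*1)*24)/2 = ((-25 - 4)*24)/2 = (-29*24)/2 = (½)*(-696) = -348)
G(k, f) = -25/2 (G(k, f) = 4 - (5 - 1/(-2))*3 = 4 - (5 - 1*(-½))*3 = 4 - (5 + ½)*3 = 4 - 11*3/2 = 4 - 1*33/2 = 4 - 33/2 = -25/2)
G(69, -63)/Q + 460/4451 = -25/2/(-348) + 460/4451 = -25/2*(-1/348) + 460*(1/4451) = 25/696 + 460/4451 = 431435/3097896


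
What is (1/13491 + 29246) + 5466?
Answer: 468299593/13491 ≈ 34712.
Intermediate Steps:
(1/13491 + 29246) + 5466 = 394557787/13491 + 5466 = 468299593/13491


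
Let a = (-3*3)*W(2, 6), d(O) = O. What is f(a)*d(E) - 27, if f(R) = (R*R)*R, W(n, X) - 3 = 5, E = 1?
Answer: -373275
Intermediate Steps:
W(n, X) = 8 (W(n, X) = 3 + 5 = 8)
a = -72 (a = -3*3*8 = -9*8 = -72)
f(R) = R**3 (f(R) = R**2*R = R**3)
f(a)*d(E) - 27 = (-72)**3*1 - 27 = -373248*1 - 27 = -373248 - 27 = -373275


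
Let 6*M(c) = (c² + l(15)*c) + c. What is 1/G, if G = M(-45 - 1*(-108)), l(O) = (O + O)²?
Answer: 1/10122 ≈ 9.8795e-5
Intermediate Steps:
l(O) = 4*O² (l(O) = (2*O)² = 4*O²)
M(c) = c²/6 + 901*c/6 (M(c) = ((c² + (4*15²)*c) + c)/6 = ((c² + (4*225)*c) + c)/6 = ((c² + 900*c) + c)/6 = (c² + 901*c)/6 = c²/6 + 901*c/6)
G = 10122 (G = (-45 - 1*(-108))*(901 + (-45 - 1*(-108)))/6 = (-45 + 108)*(901 + (-45 + 108))/6 = (⅙)*63*(901 + 63) = (⅙)*63*964 = 10122)
1/G = 1/10122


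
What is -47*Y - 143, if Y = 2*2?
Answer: -331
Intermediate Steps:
Y = 4
-47*Y - 143 = -47*4 - 143 = -188 - 143 = -331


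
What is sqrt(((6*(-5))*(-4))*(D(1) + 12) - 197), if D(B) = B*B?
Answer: sqrt(1363) ≈ 36.919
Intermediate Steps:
D(B) = B**2
sqrt(((6*(-5))*(-4))*(D(1) + 12) - 197) = sqrt(((6*(-5))*(-4))*(1**2 + 12) - 197) = sqrt((-30*(-4))*(1 + 12) - 197) = sqrt(120*13 - 197) = sqrt(1560 - 197) = sqrt(1363)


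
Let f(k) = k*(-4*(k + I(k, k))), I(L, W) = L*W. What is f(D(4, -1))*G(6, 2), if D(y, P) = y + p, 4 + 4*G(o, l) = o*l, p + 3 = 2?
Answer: -288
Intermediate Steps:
p = -1 (p = -3 + 2 = -1)
G(o, l) = -1 + l*o/4 (G(o, l) = -1 + (o*l)/4 = -1 + (l*o)/4 = -1 + l*o/4)
D(y, P) = -1 + y (D(y, P) = y - 1 = -1 + y)
f(k) = k*(-4*k - 4*k²) (f(k) = k*(-4*(k + k*k)) = k*(-4*(k + k²)) = k*(-4*k - 4*k²))
f(D(4, -1))*G(6, 2) = (-4*(-1 + 4)²*(1 + (-1 + 4)))*(-1 + (¼)*2*6) = (-4*3²*(1 + 3))*(-1 + 3) = -4*9*4*2 = -144*2 = -288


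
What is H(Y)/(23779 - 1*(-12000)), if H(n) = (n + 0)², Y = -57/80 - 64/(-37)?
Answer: 9066121/313481286400 ≈ 2.8921e-5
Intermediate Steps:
Y = 3011/2960 (Y = -57*1/80 - 64*(-1/37) = -57/80 + 64/37 = 3011/2960 ≈ 1.0172)
H(n) = n²
H(Y)/(23779 - 1*(-12000)) = (3011/2960)²/(23779 - 1*(-12000)) = 9066121/(8761600*(23779 + 12000)) = (9066121/8761600)/35779 = (9066121/8761600)*(1/35779) = 9066121/313481286400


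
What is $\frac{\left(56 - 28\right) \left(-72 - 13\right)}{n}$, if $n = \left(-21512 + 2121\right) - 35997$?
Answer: $\frac{595}{13847} \approx 0.04297$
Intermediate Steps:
$n = -55388$ ($n = -19391 - 35997 = -55388$)
$\frac{\left(56 - 28\right) \left(-72 - 13\right)}{n} = \frac{\left(56 - 28\right) \left(-72 - 13\right)}{-55388} = 28 \left(-85\right) \left(- \frac{1}{55388}\right) = \left(-2380\right) \left(- \frac{1}{55388}\right) = \frac{595}{13847}$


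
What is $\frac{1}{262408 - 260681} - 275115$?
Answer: $- \frac{475123604}{1727} \approx -2.7512 \cdot 10^{5}$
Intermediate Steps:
$\frac{1}{262408 - 260681} - 275115 = \frac{1}{1727} - 275115 = - \frac{475123604}{1727}$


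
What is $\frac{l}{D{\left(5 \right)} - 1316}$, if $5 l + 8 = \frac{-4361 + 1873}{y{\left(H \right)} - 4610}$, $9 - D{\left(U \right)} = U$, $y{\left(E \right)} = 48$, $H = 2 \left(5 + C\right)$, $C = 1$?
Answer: $\frac{4251}{3740840} \approx 0.0011364$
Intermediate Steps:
$H = 12$ ($H = 2 \left(5 + 1\right) = 2 \cdot 6 = 12$)
$D{\left(U \right)} = 9 - U$
$l = - \frac{17004}{11405}$ ($l = - \frac{8}{5} + \frac{\left(-4361 + 1873\right) \frac{1}{48 - 4610}}{5} = - \frac{8}{5} + \frac{\left(-2488\right) \frac{1}{-4562}}{5} = - \frac{8}{5} + \frac{\left(-2488\right) \left(- \frac{1}{4562}\right)}{5} = - \frac{8}{5} + \frac{1}{5} \cdot \frac{1244}{2281} = - \frac{8}{5} + \frac{1244}{11405} = - \frac{17004}{11405} \approx -1.4909$)
$\frac{l}{D{\left(5 \right)} - 1316} = - \frac{17004}{11405 \left(\left(9 - 5\right) - 1316\right)} = - \frac{17004}{11405 \left(4 - 1316\right)} = - \frac{17004}{11405 \left(-1312\right)} = \left(- \frac{17004}{11405}\right) \left(- \frac{1}{1312}\right) = \frac{4251}{3740840}$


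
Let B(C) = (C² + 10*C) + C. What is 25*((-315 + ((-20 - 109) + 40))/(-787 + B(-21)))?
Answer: 10100/577 ≈ 17.504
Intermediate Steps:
B(C) = C² + 11*C
25*((-315 + ((-20 - 109) + 40))/(-787 + B(-21))) = 25*((-315 + ((-20 - 109) + 40))/(-787 - 21*(11 - 21))) = 25*((-315 + (-129 + 40))/(-787 - 21*(-10))) = 25*((-315 - 89)/(-787 + 210)) = 25*(-404/(-577)) = 25*(-404*(-1/577)) = 25*(404/577) = 10100/577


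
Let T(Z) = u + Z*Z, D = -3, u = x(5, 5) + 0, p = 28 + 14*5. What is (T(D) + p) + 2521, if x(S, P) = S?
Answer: 2633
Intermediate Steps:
p = 98 (p = 28 + 70 = 98)
u = 5 (u = 5 + 0 = 5)
T(Z) = 5 + Z**2 (T(Z) = 5 + Z*Z = 5 + Z**2)
(T(D) + p) + 2521 = ((5 + (-3)**2) + 98) + 2521 = ((5 + 9) + 98) + 2521 = (14 + 98) + 2521 = 112 + 2521 = 2633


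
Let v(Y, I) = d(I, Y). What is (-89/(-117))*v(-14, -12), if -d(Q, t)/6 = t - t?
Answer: 0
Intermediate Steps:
d(Q, t) = 0 (d(Q, t) = -6*(t - t) = -6*0 = 0)
v(Y, I) = 0
(-89/(-117))*v(-14, -12) = -89/(-117)*0 = -89*(-1/117)*0 = (89/117)*0 = 0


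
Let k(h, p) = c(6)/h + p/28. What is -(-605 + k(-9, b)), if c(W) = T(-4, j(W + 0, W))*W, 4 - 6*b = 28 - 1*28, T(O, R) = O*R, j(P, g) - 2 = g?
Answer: 8171/14 ≈ 583.64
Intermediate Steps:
j(P, g) = 2 + g
b = 2/3 (b = 2/3 - (28 - 1*28)/6 = 2/3 - (28 - 28)/6 = 2/3 - 1/6*0 = 2/3 + 0 = 2/3 ≈ 0.66667)
c(W) = W*(-8 - 4*W) (c(W) = (-4*(2 + W))*W = (-8 - 4*W)*W = W*(-8 - 4*W))
k(h, p) = -192/h + p/28 (k(h, p) = (4*6*(-2 - 1*6))/h + p/28 = (4*6*(-2 - 6))/h + p*(1/28) = (4*6*(-8))/h + p/28 = -192/h + p/28)
-(-605 + k(-9, b)) = -(-605 + (-192/(-9) + (1/28)*(2/3))) = -(-605 + (-192*(-1/9) + 1/42)) = -(-605 + (64/3 + 1/42)) = -(-605 + 299/14) = -1*(-8171/14) = 8171/14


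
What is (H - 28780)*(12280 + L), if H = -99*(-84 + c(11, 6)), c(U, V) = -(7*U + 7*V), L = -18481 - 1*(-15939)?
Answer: -84555054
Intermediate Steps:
L = -2542 (L = -18481 + 15939 = -2542)
c(U, V) = -7*U - 7*V (c(U, V) = -7*(U + V) = -7*U - 7*V)
H = 20097 (H = -99*(-84 + (-7*11 - 7*6)) = -99*(-84 + (-77 - 42)) = -99*(-84 - 119) = -99*(-203) = 20097)
(H - 28780)*(12280 + L) = (20097 - 28780)*(12280 - 2542) = -8683*9738 = -84555054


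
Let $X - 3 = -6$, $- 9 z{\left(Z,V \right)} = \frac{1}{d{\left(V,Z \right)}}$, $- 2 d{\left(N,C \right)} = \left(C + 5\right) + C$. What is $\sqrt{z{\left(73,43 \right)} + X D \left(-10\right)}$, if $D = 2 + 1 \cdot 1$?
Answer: $\frac{2 \sqrt{4617278}}{453} \approx 9.4869$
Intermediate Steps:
$d{\left(N,C \right)} = - \frac{5}{2} - C$ ($d{\left(N,C \right)} = - \frac{\left(C + 5\right) + C}{2} = - \frac{\left(5 + C\right) + C}{2} = - \frac{5 + 2 C}{2} = - \frac{5}{2} - C$)
$D = 3$ ($D = 2 + 1 = 3$)
$z{\left(Z,V \right)} = - \frac{1}{9 \left(- \frac{5}{2} - Z\right)}$
$X = -3$ ($X = 3 - 6 = -3$)
$\sqrt{z{\left(73,43 \right)} + X D \left(-10\right)} = \sqrt{\frac{2}{9 \left(5 + 2 \cdot 73\right)} + \left(-3\right) 3 \left(-10\right)} = \sqrt{\frac{2}{9 \left(5 + 146\right)} - -90} = \sqrt{\frac{2}{9 \cdot 151} + 90} = \sqrt{\frac{2}{9} \cdot \frac{1}{151} + 90} = \sqrt{\frac{2}{1359} + 90} = \sqrt{\frac{122312}{1359}} = \frac{2 \sqrt{4617278}}{453}$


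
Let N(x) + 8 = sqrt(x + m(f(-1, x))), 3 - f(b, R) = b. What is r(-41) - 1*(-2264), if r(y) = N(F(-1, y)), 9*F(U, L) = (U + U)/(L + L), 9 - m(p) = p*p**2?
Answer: 2256 + I*sqrt(832054)/123 ≈ 2256.0 + 7.416*I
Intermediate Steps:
f(b, R) = 3 - b
m(p) = 9 - p**3 (m(p) = 9 - p*p**2 = 9 - p**3)
F(U, L) = U/(9*L) (F(U, L) = ((U + U)/(L + L))/9 = ((2*U)/((2*L)))/9 = ((2*U)*(1/(2*L)))/9 = (U/L)/9 = U/(9*L))
N(x) = -8 + sqrt(-55 + x) (N(x) = -8 + sqrt(x + (9 - (3 - 1*(-1))**3)) = -8 + sqrt(x + (9 - (3 + 1)**3)) = -8 + sqrt(x + (9 - 1*4**3)) = -8 + sqrt(x + (9 - 1*64)) = -8 + sqrt(x + (9 - 64)) = -8 + sqrt(x - 55) = -8 + sqrt(-55 + x))
r(y) = -8 + sqrt(-55 - 1/(9*y)) (r(y) = -8 + sqrt(-55 + (1/9)*(-1)/y) = -8 + sqrt(-55 - 1/(9*y)))
r(-41) - 1*(-2264) = (-8 + sqrt(-495 - 1/(-41))/3) - 1*(-2264) = (-8 + sqrt(-495 - 1*(-1/41))/3) + 2264 = (-8 + sqrt(-495 + 1/41)/3) + 2264 = (-8 + sqrt(-20294/41)/3) + 2264 = (-8 + (I*sqrt(832054)/41)/3) + 2264 = (-8 + I*sqrt(832054)/123) + 2264 = 2256 + I*sqrt(832054)/123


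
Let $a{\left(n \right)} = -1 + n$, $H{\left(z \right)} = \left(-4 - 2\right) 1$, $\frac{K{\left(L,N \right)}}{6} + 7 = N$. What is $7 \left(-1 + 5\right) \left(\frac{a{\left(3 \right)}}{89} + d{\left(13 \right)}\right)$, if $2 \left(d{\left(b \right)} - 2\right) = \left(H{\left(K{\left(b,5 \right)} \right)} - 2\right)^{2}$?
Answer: $\frac{84784}{89} \approx 952.63$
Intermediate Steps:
$K{\left(L,N \right)} = -42 + 6 N$
$H{\left(z \right)} = -6$ ($H{\left(z \right)} = \left(-6\right) 1 = -6$)
$d{\left(b \right)} = 34$ ($d{\left(b \right)} = 2 + \frac{\left(-6 - 2\right)^{2}}{2} = 2 + \frac{\left(-8\right)^{2}}{2} = 2 + \frac{1}{2} \cdot 64 = 2 + 32 = 34$)
$7 \left(-1 + 5\right) \left(\frac{a{\left(3 \right)}}{89} + d{\left(13 \right)}\right) = 7 \left(-1 + 5\right) \left(\frac{-1 + 3}{89} + 34\right) = 7 \cdot 4 \left(2 \cdot \frac{1}{89} + 34\right) = 28 \left(\frac{2}{89} + 34\right) = 28 \cdot \frac{3028}{89} = \frac{84784}{89}$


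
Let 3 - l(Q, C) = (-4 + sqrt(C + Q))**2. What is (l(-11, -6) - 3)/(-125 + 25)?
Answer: (4 - I*sqrt(17))**2/100 ≈ -0.01 - 0.32985*I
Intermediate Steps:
l(Q, C) = 3 - (-4 + sqrt(C + Q))**2
(l(-11, -6) - 3)/(-125 + 25) = ((3 - (-4 + sqrt(-6 - 11))**2) - 3)/(-125 + 25) = ((3 - (-4 + sqrt(-17))**2) - 3)/(-100) = ((3 - (-4 + I*sqrt(17))**2) - 3)*(-1/100) = -(-4 + I*sqrt(17))**2*(-1/100) = (-4 + I*sqrt(17))**2/100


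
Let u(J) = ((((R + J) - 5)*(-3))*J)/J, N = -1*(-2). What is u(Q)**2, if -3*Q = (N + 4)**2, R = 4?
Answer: 1521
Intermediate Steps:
N = 2
Q = -12 (Q = -(2 + 4)**2/3 = -1/3*6**2 = -1/3*36 = -12)
u(J) = 3 - 3*J (u(J) = ((((4 + J) - 5)*(-3))*J)/J = (((-1 + J)*(-3))*J)/J = ((3 - 3*J)*J)/J = (J*(3 - 3*J))/J = 3 - 3*J)
u(Q)**2 = (3 - 3*(-12))**2 = (3 + 36)**2 = 39**2 = 1521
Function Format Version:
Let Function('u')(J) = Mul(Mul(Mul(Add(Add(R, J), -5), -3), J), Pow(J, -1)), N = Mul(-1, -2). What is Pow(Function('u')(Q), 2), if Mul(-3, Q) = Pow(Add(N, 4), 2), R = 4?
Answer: 1521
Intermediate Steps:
N = 2
Q = -12 (Q = Mul(Rational(-1, 3), Pow(Add(2, 4), 2)) = Mul(Rational(-1, 3), Pow(6, 2)) = Mul(Rational(-1, 3), 36) = -12)
Function('u')(J) = Add(3, Mul(-3, J)) (Function('u')(J) = Mul(Mul(Mul(Add(Add(4, J), -5), -3), J), Pow(J, -1)) = Mul(Mul(Mul(Add(-1, J), -3), J), Pow(J, -1)) = Mul(Mul(Add(3, Mul(-3, J)), J), Pow(J, -1)) = Mul(Mul(J, Add(3, Mul(-3, J))), Pow(J, -1)) = Add(3, Mul(-3, J)))
Pow(Function('u')(Q), 2) = Pow(Add(3, Mul(-3, -12)), 2) = Pow(Add(3, 36), 2) = Pow(39, 2) = 1521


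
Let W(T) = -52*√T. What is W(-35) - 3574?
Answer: -3574 - 52*I*√35 ≈ -3574.0 - 307.64*I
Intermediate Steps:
W(-35) - 3574 = -52*I*√35 - 3574 = -3574 - 52*I*√35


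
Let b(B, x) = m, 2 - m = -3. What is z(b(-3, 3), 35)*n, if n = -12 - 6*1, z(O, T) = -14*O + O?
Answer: 1170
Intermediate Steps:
m = 5 (m = 2 - 1*(-3) = 2 + 3 = 5)
b(B, x) = 5
z(O, T) = -13*O
n = -18 (n = -12 - 6 = -18)
z(b(-3, 3), 35)*n = -13*5*(-18) = -65*(-18) = 1170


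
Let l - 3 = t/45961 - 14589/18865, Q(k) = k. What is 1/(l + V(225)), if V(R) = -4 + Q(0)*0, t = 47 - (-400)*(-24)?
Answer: -21147665/41897479 ≈ -0.50475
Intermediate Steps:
t = -9553 (t = 47 - 100*96 = 47 - 9600 = -9553)
V(R) = -4 (V(R) = -4 + 0*0 = -4 + 0 = -4)
l = 42693181/21147665 (l = 3 + (-9553/45961 - 14589/18865) = 3 + (-9553*1/45961 - 14589*1/18865) = 3 + (-233/1121 - 14589/18865) = 3 - 20749814/21147665 = 42693181/21147665 ≈ 2.0188)
1/(l + V(225)) = 1/(42693181/21147665 - 4) = 1/(-41897479/21147665) = -21147665/41897479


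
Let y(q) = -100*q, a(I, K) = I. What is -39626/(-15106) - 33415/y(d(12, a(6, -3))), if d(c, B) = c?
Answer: 55231819/1812720 ≈ 30.469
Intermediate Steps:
-39626/(-15106) - 33415/y(d(12, a(6, -3))) = -39626/(-15106) - 33415/((-100*12)) = -39626*(-1/15106) - 33415/(-1200) = 19813/7553 - 33415*(-1/1200) = 19813/7553 + 6683/240 = 55231819/1812720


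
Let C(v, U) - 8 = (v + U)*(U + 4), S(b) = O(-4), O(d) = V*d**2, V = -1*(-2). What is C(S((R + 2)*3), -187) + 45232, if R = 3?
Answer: 73605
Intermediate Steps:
V = 2
O(d) = 2*d**2
S(b) = 32 (S(b) = 2*(-4)**2 = 2*16 = 32)
C(v, U) = 8 + (4 + U)*(U + v) (C(v, U) = 8 + (v + U)*(U + 4) = 8 + (U + v)*(4 + U) = 8 + (4 + U)*(U + v))
C(S((R + 2)*3), -187) + 45232 = (8 + (-187)**2 + 4*(-187) + 4*32 - 187*32) + 45232 = (8 + 34969 - 748 + 128 - 5984) + 45232 = 28373 + 45232 = 73605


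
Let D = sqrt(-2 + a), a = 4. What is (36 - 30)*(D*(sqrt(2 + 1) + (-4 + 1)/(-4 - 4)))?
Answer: 6*sqrt(6) + 9*sqrt(2)/4 ≈ 17.879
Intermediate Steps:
D = sqrt(2) (D = sqrt(-2 + 4) = sqrt(2) ≈ 1.4142)
(36 - 30)*(D*(sqrt(2 + 1) + (-4 + 1)/(-4 - 4))) = (36 - 30)*(sqrt(2)*(sqrt(2 + 1) + (-4 + 1)/(-4 - 4))) = 6*(sqrt(2)*(sqrt(3) - 3/(-8))) = 6*(sqrt(2)*(sqrt(3) - 3*(-1/8))) = 6*(sqrt(2)*(sqrt(3) + 3/8)) = 6*(sqrt(2)*(3/8 + sqrt(3))) = 6*sqrt(2)*(3/8 + sqrt(3))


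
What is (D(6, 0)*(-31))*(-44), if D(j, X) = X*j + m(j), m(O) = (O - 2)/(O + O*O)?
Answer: 2728/21 ≈ 129.90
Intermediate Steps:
m(O) = (-2 + O)/(O + O²)
D(j, X) = X*j + (-2 + j)/(j*(1 + j))
(D(6, 0)*(-31))*(-44) = (((-2 + 6 + 0*6²*(1 + 6))/(6*(1 + 6)))*(-31))*(-44) = (((⅙)*(-2 + 6 + 0*36*7)/7)*(-31))*(-44) = (((⅙)*(⅐)*(-2 + 6 + 0))*(-31))*(-44) = (((⅙)*(⅐)*4)*(-31))*(-44) = ((2/21)*(-31))*(-44) = -62/21*(-44) = 2728/21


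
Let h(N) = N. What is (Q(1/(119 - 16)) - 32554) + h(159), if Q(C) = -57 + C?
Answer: -3342555/103 ≈ -32452.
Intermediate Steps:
(Q(1/(119 - 16)) - 32554) + h(159) = ((-57 + 1/(119 - 16)) - 32554) + 159 = ((-57 + 1/103) - 32554) + 159 = (-5870/103 - 32554) + 159 = -3358932/103 + 159 = -3342555/103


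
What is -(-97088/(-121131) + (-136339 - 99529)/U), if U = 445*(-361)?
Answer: -44167628468/19459089495 ≈ -2.2698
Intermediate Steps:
U = -160645
-(-97088/(-121131) + (-136339 - 99529)/U) = -(-97088/(-121131) + (-136339 - 99529)/(-160645)) = -(-97088*(-1/121131) - 235868*(-1/160645)) = -(97088/121131 + 235868/160645) = -1*44167628468/19459089495 = -44167628468/19459089495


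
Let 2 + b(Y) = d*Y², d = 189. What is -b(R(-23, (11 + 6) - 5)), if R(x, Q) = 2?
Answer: -754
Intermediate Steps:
b(Y) = -2 + 189*Y²
-b(R(-23, (11 + 6) - 5)) = -(-2 + 189*2²) = -(-2 + 189*4) = -(-2 + 756) = -1*754 = -754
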